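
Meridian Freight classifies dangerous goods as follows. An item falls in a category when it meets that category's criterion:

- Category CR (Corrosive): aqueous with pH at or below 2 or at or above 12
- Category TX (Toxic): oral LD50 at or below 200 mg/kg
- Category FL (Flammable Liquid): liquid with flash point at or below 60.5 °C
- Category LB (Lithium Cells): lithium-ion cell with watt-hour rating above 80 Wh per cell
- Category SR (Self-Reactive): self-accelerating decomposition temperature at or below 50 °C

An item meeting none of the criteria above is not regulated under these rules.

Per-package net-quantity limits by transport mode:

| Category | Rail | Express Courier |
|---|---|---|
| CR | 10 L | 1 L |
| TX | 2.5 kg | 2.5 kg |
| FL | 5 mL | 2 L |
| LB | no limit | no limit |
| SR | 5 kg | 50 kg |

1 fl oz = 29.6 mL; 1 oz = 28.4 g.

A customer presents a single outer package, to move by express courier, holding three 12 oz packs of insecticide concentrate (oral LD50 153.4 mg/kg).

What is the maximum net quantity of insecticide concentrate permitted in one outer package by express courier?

2.5 kg

Insecticide concentrate: oral LD50 153.4 mg/kg ≤ 200 mg/kg → Category TX (Toxic).
The express courier limit for Category TX is 2.5 kg.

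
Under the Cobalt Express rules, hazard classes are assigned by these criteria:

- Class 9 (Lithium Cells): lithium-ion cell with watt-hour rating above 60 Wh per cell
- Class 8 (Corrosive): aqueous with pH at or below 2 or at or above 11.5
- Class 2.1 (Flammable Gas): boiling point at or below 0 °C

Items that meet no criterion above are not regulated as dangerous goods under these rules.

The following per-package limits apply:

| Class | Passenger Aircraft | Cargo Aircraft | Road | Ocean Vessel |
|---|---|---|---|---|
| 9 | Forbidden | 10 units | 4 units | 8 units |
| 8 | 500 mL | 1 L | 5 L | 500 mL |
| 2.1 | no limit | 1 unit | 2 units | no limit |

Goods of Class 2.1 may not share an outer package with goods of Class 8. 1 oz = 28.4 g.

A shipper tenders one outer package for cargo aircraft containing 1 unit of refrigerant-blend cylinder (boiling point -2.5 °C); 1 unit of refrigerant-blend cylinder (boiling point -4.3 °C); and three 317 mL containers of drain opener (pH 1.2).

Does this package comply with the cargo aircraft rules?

No

The refrigerant-blend cylinder has boiling point -2.5 °C, which is ≤ 0 °C, so it is Class 2.1 (Flammable Gas).
With boiling point -4.3 °C (≤ 0 °C), the refrigerant-blend cylinder falls in Class 2.1.
The drain opener has pH 1.2, which is ≤ 2, so it is Class 8 (Corrosive).
Total Class 2.1: 1 unit + 1 unit = 2 units.
2 units exceeds the cargo aircraft limit of 1 unit for Class 2.1.
Class 8 quantity: three 317 mL containers = 951 mL.
951 mL ≤ 1 L (cargo aircraft limit, Class 8) — within limit.
Class 2.1 and Class 8 may not share an outer package.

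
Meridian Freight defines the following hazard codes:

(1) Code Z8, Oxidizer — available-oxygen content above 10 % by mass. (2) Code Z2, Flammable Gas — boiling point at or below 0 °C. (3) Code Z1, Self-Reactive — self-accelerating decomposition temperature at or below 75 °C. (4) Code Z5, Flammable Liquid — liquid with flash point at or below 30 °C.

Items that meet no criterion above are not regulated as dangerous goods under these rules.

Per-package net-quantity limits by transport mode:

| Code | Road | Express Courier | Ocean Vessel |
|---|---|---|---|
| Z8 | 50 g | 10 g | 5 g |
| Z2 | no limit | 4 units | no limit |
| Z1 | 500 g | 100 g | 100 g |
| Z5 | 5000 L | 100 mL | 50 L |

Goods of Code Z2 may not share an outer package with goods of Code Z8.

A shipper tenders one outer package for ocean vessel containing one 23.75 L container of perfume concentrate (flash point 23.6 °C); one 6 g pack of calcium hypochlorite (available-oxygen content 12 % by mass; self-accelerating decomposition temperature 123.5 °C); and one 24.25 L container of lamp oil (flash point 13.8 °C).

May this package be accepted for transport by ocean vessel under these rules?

No

Perfume concentrate: flash point 23.6 °C ≤ 30 °C → Code Z5 (Flammable Liquid).
The calcium hypochlorite has available-oxygen content 12 % by mass, which is > 10 % by mass, so it is Code Z8 (Oxidizer).
The lamp oil has flash point 13.8 °C, which is ≤ 30 °C, so it is Code Z5 (Flammable Liquid).
Code Z5 net quantity: 23.75 L + 24.25 L = 48 L.
That is within the Code Z5 ocean vessel limit of 50 L.
Code Z8 quantity: 6 g.
6 g exceeds the ocean vessel limit of 5 g for Code Z8.
The segregation rule (Code Z2 with Code Z8) does not apply to Code Z5 with Code Z8.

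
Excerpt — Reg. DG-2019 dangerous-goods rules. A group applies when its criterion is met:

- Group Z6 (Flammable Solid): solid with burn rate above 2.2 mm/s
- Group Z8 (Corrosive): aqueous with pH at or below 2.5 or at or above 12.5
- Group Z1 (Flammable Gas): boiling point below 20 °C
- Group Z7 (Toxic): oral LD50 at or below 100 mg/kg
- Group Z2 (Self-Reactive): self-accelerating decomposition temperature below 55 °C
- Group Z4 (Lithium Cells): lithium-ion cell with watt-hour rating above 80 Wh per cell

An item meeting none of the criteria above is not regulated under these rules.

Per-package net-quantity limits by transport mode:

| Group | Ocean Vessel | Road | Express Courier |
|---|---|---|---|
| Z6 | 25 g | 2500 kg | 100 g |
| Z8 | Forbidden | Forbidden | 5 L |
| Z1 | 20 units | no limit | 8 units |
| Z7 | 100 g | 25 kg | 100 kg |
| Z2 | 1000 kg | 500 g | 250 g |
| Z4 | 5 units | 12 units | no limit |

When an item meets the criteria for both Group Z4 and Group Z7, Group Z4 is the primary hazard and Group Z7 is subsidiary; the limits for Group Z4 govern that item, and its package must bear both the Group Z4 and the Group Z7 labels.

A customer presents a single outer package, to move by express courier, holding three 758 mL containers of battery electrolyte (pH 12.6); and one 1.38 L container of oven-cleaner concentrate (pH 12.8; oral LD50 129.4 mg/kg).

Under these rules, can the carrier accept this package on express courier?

Yes

pH 12.6 meets the Group Z8 criterion (Corrosive), so the battery electrolyte is Group Z8.
pH 12.8 meets the Group Z8 criterion (Corrosive), so the oven-cleaner concentrate is Group Z8.
Total Group Z8: (three 758 mL containers = 2.274 L) + 1.38 L = 3.654 L.
3.654 L ≤ 5 L (express courier limit, Group Z8) — within limit.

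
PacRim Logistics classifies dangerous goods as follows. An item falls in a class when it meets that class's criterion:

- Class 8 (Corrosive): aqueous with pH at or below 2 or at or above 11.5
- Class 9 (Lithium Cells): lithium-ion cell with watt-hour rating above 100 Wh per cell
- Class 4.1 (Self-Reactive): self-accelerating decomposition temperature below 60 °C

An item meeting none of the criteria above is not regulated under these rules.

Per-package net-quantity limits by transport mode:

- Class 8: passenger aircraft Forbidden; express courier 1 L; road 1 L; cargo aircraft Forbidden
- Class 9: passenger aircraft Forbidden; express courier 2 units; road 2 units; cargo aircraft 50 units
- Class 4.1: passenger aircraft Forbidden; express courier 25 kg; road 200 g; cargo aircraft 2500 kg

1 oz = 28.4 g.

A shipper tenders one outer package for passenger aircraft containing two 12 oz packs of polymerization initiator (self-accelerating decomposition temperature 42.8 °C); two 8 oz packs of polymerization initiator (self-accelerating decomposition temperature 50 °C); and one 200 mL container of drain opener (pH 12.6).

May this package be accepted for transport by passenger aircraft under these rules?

Self-accelerating decomposition temperature 42.8 °C meets the Class 4.1 criterion (Self-Reactive), so the polymerization initiator is Class 4.1.
Self-accelerating decomposition temperature 50 °C meets the Class 4.1 criterion (Self-Reactive), so the polymerization initiator is Class 4.1.
pH 12.6 meets the Class 8 criterion (Corrosive), so the drain opener is Class 8.
Total Class 4.1: (two 12 oz packs = 681.6 g) + (two 8 oz packs = 454.4 g) = 1.136 kg.
By passenger aircraft, Class 4.1 is Forbidden regardless of quantity.
Class 8 quantity: 200 mL.
Class 8 is Forbidden by passenger aircraft.

No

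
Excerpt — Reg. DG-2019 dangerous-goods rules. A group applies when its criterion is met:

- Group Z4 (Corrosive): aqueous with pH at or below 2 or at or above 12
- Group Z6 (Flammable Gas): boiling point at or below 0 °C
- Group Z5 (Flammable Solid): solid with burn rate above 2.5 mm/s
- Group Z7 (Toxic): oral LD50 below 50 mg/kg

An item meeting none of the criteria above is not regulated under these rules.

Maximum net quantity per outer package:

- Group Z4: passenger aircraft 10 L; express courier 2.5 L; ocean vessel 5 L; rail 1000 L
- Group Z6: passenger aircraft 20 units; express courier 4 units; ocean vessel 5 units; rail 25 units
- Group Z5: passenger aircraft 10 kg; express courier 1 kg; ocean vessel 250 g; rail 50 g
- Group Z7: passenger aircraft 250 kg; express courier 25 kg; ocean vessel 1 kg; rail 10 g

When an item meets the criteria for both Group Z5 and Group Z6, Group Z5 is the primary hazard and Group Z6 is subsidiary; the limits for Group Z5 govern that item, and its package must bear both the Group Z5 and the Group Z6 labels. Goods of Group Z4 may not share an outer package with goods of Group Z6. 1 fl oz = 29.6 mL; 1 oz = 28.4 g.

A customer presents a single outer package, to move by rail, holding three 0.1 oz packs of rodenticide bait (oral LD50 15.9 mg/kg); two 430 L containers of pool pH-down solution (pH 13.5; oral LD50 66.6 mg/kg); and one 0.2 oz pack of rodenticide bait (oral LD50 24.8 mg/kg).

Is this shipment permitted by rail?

No

Rodenticide bait: oral LD50 15.9 mg/kg < 50 mg/kg → Group Z7 (Toxic).
With pH 13.5 (≥ 12), the pool pH-down solution falls in Group Z4.
Oral LD50 24.8 mg/kg meets the Group Z7 criterion (Toxic), so the rodenticide bait is Group Z7.
Group Z7 net quantity: (three 0.1 oz packs = 8.52 g) + (one 0.2 oz pack = 5.68 g) = 14.2 g.
That exceeds the Group Z7 rail limit of 10 g.
Group Z4 quantity: two 430 L containers = 860 L.
860 L ≤ 1000 L (rail limit, Group Z4) — within limit.
The segregation rule (Group Z4 with Group Z6) does not apply to Group Z7 with Group Z4.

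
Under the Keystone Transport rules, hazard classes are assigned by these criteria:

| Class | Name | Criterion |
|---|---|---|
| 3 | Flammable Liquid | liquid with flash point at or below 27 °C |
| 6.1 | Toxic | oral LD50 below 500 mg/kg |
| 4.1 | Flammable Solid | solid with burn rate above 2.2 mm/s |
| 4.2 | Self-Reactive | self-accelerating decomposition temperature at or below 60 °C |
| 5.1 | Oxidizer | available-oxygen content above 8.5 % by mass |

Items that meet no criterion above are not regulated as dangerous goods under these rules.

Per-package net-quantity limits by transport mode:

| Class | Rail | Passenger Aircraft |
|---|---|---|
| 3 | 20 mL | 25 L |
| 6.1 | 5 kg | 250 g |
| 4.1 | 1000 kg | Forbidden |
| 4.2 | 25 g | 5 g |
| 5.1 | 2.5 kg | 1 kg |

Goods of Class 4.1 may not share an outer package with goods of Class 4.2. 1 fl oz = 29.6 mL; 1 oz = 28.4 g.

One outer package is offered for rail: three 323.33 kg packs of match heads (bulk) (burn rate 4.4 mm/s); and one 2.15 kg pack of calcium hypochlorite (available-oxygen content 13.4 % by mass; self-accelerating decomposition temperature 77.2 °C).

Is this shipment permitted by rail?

The match heads (bulk) have burn rate 4.4 mm/s, which is > 2.2 mm/s, so they are Class 4.1 (Flammable Solid).
Available-oxygen content 13.4 % by mass meets the Class 5.1 criterion (Oxidizer), so the calcium hypochlorite is Class 5.1.
Class 4.1 quantity: three 323.33 kg packs = 969.99 kg.
969.99 kg is within the rail limit of 1000 kg for Class 4.1.
Class 5.1 quantity: 2.15 kg.
2.15 kg ≤ 2.5 kg (rail limit, Class 5.1) — within limit.
The segregation rule (Class 4.1 with Class 4.2) does not apply to Class 4.1 with Class 5.1.
Every hazard class is within its rail limit and no segregation rule is violated.

Yes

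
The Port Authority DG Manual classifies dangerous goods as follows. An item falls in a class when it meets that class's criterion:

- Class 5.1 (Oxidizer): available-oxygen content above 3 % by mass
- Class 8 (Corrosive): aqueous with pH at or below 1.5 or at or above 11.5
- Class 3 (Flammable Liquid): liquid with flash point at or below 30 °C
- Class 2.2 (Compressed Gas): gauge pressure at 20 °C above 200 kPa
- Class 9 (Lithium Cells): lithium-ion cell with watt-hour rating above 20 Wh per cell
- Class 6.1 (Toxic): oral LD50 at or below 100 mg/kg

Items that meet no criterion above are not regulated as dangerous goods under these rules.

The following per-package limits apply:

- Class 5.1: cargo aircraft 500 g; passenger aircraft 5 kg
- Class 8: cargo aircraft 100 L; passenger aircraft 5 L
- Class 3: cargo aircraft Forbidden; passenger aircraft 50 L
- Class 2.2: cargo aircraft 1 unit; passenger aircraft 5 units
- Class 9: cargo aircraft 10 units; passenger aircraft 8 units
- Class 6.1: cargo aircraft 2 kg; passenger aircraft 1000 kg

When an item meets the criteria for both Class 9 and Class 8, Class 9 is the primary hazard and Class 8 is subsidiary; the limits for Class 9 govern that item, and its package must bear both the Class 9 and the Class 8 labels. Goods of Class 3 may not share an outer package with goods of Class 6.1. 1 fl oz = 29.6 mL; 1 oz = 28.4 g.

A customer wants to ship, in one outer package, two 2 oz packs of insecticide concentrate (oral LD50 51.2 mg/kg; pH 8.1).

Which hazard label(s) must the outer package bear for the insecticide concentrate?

Insecticide concentrate: oral LD50 51.2 mg/kg ≤ 100 mg/kg → Class 6.1 (Toxic).
Only the Class 6.1 label is required.

Class 6.1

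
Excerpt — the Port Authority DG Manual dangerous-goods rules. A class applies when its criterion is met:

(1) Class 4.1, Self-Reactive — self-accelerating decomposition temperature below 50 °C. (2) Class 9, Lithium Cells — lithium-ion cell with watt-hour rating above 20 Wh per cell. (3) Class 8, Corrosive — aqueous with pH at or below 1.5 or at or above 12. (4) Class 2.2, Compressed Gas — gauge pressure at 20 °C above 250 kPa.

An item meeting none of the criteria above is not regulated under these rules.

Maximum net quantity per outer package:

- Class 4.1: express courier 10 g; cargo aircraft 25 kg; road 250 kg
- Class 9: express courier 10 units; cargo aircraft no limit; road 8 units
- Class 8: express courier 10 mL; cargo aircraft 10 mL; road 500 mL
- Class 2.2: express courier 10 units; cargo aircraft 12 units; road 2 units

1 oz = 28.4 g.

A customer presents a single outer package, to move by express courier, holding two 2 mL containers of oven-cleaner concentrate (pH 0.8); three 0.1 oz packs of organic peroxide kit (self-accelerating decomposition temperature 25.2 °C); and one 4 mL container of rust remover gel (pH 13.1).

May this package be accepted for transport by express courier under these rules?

With pH 0.8 (≤ 1.5), the oven-cleaner concentrate falls in Class 8.
With self-accelerating decomposition temperature 25.2 °C (< 50 °C), the organic peroxide kit falls in Class 4.1.
The rust remover gel has pH 13.1, which is ≥ 12, so it is Class 8 (Corrosive).
Total Class 8: (two 2 mL containers = 4 mL) + 4 mL = 8 mL.
8 mL is within the express courier limit of 10 mL for Class 8.
Class 4.1 quantity: three 0.1 oz packs = 8.52 g.
8.52 g is within the express courier limit of 10 g for Class 4.1.
Every hazard class is within its express courier limit and no segregation rule is violated.

Yes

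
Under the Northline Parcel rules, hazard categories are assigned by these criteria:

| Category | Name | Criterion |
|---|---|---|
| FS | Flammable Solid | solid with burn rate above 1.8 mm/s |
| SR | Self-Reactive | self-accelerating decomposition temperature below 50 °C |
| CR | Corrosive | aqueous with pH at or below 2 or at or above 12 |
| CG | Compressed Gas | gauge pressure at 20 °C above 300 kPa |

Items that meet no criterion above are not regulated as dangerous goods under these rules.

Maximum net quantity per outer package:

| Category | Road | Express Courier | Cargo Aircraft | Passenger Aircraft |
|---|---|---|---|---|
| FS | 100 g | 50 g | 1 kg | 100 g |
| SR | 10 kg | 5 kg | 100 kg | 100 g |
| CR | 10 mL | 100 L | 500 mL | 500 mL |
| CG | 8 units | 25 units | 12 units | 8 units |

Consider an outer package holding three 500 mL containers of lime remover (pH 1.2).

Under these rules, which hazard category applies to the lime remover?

Category CR

pH 1.2 meets the Category CR criterion (Corrosive), so the lime remover is Category CR.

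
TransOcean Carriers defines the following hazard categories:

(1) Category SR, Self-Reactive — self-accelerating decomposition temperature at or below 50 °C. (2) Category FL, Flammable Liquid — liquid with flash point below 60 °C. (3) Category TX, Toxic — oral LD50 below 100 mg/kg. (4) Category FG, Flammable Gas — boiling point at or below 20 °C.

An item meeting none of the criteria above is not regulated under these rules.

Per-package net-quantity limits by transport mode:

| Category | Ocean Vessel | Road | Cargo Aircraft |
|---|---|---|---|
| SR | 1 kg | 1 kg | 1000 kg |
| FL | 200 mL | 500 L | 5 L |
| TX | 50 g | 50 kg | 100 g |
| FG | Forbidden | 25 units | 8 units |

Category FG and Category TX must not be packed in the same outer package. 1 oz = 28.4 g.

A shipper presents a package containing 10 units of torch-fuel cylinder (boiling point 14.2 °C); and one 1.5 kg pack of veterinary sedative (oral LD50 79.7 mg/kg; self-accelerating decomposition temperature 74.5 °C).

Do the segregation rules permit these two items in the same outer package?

No

Boiling point 14.2 °C meets the Category FG criterion (Flammable Gas), so the torch-fuel cylinder is Category FG.
The veterinary sedative has oral LD50 79.7 mg/kg, which is < 100 mg/kg, so it is Category TX (Toxic).
Category FG and Category TX may not share an outer package.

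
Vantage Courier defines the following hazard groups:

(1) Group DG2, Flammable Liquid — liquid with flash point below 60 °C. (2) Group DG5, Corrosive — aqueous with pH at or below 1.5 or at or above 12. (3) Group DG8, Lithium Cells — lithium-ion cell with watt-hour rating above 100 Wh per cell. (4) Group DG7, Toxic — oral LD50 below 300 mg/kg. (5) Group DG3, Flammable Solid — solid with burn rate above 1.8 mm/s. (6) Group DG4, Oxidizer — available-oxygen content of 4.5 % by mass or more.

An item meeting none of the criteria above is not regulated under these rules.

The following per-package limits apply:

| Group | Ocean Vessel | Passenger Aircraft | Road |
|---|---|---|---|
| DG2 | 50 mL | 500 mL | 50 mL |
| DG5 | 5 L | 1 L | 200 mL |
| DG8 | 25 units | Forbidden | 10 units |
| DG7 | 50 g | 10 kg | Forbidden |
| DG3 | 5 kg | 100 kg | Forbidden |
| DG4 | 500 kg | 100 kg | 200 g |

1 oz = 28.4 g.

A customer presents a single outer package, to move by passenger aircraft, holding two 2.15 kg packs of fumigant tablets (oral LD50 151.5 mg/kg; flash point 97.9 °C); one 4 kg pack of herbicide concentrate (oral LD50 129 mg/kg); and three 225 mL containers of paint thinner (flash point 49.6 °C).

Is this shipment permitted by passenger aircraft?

No

Fumigant tablets: oral LD50 151.5 mg/kg < 300 mg/kg → Group DG7 (Toxic).
The herbicide concentrate has oral LD50 129 mg/kg, which is < 300 mg/kg, so it is Group DG7 (Toxic).
The paint thinner has flash point 49.6 °C, which is < 60 °C, so it is Group DG2 (Flammable Liquid).
Total Group DG7: (two 2.15 kg packs = 4.3 kg) + 4 kg = 8.3 kg.
8.3 kg ≤ 10 kg (passenger aircraft limit, Group DG7) — within limit.
Group DG2 quantity: three 225 mL containers = 675 mL.
675 mL > 500 mL (passenger aircraft limit, Group DG2) — over the limit.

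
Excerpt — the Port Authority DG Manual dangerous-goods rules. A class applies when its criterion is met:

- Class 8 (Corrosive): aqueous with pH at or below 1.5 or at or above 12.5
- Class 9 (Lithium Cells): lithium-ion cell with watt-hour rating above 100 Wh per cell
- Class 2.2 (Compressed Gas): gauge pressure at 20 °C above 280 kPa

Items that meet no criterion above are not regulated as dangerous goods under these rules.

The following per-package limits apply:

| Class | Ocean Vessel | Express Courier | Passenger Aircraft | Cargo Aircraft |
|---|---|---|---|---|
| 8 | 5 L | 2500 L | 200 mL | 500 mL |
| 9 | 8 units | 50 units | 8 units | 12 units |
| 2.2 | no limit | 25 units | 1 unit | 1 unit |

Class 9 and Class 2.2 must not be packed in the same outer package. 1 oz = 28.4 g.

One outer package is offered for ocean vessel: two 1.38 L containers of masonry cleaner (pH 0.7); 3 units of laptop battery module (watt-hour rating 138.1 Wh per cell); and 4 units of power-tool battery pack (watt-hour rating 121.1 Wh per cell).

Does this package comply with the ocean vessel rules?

Yes

Masonry cleaner: pH 0.7 ≤ 1.5 → Class 8 (Corrosive).
With watt-hour rating 138.1 Wh per cell (> 100 Wh per cell), the laptop battery module falls in Class 9.
Power-tool battery pack: watt-hour rating 121.1 Wh per cell > 100 Wh per cell → Class 9 (Lithium Cells).
Total Class 9: 3 units + 4 units = 7 units.
7 units is within the ocean vessel limit of 8 units for Class 9.
Class 8 quantity: two 1.38 L containers = 2.76 L.
That is within the Class 8 ocean vessel limit of 5 L.
The segregation rule (Class 9 with Class 2.2) does not apply to Class 9 with Class 8.
Every hazard class is within its ocean vessel limit and no segregation rule is violated.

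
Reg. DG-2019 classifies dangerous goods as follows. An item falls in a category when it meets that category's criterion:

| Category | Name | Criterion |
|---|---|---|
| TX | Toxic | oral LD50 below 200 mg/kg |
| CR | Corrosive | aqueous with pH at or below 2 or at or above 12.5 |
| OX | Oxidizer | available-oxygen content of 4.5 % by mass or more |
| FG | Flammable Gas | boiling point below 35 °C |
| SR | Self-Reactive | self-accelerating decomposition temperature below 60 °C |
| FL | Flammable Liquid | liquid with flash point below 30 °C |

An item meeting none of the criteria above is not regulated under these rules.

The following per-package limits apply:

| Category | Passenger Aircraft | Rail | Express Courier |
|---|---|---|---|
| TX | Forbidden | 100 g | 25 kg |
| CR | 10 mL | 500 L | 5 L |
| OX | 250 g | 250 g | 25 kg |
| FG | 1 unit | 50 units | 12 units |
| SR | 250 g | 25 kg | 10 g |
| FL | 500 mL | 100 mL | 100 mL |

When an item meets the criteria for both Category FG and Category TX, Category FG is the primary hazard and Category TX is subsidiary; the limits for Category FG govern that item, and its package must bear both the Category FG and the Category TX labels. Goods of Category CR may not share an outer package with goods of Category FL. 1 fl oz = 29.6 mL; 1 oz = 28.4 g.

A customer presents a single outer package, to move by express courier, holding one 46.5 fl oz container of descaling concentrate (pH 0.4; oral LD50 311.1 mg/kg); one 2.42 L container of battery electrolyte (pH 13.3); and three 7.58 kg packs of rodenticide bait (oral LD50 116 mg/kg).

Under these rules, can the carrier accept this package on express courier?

pH 0.4 meets the Category CR criterion (Corrosive), so the descaling concentrate is Category CR.
pH 13.3 meets the Category CR criterion (Corrosive), so the battery electrolyte is Category CR.
With oral LD50 116 mg/kg (< 200 mg/kg), the rodenticide bait falls in Category TX.
Category TX quantity: three 7.58 kg packs = 22.74 kg.
22.74 kg is within the express courier limit of 25 kg for Category TX.
Category CR net quantity: (one 46.5 fl oz container = 1376.4 mL) + 2.42 L = 3796.4 mL.
3796.4 mL ≤ 5 L (express courier limit, Category CR) — within limit.
The segregation rule (Category CR with Category FL) does not apply to Category TX with Category CR.
Every hazard category is within its express courier limit and no segregation rule is violated.

Yes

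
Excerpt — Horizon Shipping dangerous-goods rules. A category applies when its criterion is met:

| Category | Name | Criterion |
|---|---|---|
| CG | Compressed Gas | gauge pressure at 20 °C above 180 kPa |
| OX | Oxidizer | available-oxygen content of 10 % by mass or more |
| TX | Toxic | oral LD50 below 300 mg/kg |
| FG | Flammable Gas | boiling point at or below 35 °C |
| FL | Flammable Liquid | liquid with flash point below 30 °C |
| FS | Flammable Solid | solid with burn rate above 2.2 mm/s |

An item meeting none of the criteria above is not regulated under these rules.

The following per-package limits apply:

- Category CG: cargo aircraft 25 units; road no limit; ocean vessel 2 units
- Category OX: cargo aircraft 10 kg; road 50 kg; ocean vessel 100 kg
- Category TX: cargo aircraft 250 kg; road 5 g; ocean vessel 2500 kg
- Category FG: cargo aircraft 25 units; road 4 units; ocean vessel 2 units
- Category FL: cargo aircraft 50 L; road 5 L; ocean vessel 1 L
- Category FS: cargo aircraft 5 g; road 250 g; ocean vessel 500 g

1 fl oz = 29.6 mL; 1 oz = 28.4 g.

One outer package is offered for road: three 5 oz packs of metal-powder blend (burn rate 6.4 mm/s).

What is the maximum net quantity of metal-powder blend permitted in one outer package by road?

250 g

Burn rate 6.4 mm/s meets the Category FS criterion (Flammable Solid), so the metal-powder blend is Category FS.
The road limit for Category FS is 250 g.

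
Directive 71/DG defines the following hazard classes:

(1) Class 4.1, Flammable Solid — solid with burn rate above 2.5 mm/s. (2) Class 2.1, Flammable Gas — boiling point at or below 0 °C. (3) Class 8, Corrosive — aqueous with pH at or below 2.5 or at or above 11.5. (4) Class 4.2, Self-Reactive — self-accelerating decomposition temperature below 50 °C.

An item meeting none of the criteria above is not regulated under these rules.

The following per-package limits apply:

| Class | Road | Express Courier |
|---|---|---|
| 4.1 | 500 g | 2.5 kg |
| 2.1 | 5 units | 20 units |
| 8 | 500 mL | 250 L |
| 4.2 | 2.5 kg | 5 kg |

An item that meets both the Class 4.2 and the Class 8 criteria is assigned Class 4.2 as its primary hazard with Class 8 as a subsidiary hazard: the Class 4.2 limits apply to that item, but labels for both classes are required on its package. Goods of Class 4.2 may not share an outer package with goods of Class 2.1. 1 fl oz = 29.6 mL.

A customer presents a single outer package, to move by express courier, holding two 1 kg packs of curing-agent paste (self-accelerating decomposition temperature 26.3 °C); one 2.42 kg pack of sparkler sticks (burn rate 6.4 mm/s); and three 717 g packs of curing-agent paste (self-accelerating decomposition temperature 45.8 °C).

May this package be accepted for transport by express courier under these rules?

Yes

The curing-agent paste has self-accelerating decomposition temperature 26.3 °C, which is < 50 °C, so it is Class 4.2 (Self-Reactive).
With burn rate 6.4 mm/s (> 2.5 mm/s), the sparkler sticks fall in Class 4.1.
The curing-agent paste has self-accelerating decomposition temperature 45.8 °C, which is < 50 °C, so it is Class 4.2 (Self-Reactive).
Total Class 4.2: (two 1 kg packs = 2 kg) + (three 717 g packs = 2.151 kg) = 4.151 kg.
That is within the Class 4.2 express courier limit of 5 kg.
Class 4.1 quantity: 2.42 kg.
That is within the Class 4.1 express courier limit of 2.5 kg.
The segregation rule (Class 4.2 with Class 2.1) does not apply to Class 4.2 with Class 4.1.
Every hazard class is within its express courier limit and no segregation rule is violated.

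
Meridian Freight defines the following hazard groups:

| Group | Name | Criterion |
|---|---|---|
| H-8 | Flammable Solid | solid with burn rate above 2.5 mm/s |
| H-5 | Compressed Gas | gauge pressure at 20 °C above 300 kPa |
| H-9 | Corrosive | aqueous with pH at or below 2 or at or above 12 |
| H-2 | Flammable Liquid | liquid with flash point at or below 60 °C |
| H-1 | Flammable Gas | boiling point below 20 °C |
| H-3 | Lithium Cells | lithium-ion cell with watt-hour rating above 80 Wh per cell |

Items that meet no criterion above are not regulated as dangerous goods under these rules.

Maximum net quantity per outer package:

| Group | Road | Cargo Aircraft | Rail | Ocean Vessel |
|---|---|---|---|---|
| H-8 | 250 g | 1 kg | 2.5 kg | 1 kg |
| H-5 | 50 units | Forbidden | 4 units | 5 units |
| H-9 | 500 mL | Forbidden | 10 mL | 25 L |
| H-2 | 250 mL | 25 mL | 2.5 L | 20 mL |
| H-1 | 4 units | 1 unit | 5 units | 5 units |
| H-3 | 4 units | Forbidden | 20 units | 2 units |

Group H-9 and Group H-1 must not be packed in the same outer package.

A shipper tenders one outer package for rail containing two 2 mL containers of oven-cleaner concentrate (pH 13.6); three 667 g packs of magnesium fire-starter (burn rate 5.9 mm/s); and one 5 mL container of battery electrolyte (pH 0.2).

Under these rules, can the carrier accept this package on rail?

pH 13.6 meets the Group H-9 criterion (Corrosive), so the oven-cleaner concentrate is Group H-9.
The magnesium fire-starter has burn rate 5.9 mm/s, which is > 2.5 mm/s, so it is Group H-8 (Flammable Solid).
The battery electrolyte has pH 0.2, which is ≤ 2, so it is Group H-9 (Corrosive).
Total Group H-9: (two 2 mL containers = 4 mL) + 5 mL = 9 mL.
9 mL ≤ 10 mL (rail limit, Group H-9) — within limit.
Group H-8 quantity: three 667 g packs = 2.001 kg.
2.001 kg is within the rail limit of 2.5 kg for Group H-8.
The segregation rule (Group H-9 with Group H-1) does not apply to Group H-9 with Group H-8.
Every hazard group is within its rail limit and no segregation rule is violated.

Yes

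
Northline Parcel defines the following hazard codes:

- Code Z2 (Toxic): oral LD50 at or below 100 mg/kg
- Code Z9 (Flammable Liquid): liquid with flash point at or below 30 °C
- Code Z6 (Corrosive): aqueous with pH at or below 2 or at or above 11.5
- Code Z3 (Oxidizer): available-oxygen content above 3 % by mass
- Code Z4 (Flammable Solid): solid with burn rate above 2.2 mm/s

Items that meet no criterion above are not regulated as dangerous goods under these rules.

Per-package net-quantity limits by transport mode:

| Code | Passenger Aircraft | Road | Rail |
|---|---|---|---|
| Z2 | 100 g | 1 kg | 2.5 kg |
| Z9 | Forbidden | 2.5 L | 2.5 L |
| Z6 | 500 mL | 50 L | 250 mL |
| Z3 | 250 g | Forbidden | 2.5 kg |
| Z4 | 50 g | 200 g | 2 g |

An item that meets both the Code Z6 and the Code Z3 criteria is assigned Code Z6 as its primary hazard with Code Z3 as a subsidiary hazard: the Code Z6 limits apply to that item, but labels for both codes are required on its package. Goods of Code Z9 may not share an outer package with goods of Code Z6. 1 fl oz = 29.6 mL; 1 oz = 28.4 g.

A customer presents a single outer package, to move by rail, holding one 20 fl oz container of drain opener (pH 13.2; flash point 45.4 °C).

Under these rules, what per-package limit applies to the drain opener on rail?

pH 13.2 meets the Code Z6 criterion (Corrosive), so the drain opener is Code Z6.
The rail limit for Code Z6 is 250 mL.

250 mL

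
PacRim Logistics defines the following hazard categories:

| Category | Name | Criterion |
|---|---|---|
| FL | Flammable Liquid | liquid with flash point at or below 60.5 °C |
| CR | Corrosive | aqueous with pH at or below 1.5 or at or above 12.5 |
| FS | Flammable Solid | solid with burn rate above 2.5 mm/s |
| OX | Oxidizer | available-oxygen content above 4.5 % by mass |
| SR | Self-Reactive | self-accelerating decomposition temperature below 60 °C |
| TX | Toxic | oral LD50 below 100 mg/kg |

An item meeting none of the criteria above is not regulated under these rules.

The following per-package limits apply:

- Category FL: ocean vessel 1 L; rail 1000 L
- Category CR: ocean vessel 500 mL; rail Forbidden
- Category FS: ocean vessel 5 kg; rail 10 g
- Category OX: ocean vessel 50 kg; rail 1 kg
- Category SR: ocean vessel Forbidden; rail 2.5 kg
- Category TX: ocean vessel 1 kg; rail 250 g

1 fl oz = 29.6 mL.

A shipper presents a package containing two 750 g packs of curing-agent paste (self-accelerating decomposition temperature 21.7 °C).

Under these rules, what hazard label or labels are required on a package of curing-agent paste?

Curing-agent paste: self-accelerating decomposition temperature 21.7 °C < 60 °C → Category SR (Self-Reactive).
Only the Category SR label is required.

Category SR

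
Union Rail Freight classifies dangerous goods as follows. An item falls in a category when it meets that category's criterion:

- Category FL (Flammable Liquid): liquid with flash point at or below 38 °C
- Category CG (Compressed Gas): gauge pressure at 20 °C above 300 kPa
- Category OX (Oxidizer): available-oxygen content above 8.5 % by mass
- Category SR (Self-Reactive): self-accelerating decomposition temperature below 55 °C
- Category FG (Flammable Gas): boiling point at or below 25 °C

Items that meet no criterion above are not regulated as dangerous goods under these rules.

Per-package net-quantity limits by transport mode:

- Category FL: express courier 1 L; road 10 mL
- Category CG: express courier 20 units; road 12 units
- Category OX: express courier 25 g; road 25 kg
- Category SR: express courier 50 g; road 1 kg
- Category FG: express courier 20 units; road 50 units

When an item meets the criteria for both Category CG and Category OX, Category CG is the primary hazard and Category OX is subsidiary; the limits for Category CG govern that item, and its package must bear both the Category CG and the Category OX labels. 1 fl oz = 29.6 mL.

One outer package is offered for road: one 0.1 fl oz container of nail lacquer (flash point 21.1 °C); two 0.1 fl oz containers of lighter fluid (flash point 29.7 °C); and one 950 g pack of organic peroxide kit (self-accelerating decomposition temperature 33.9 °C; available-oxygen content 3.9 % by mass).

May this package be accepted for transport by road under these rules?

Yes

Nail lacquer: flash point 21.1 °C ≤ 38 °C → Category FL (Flammable Liquid).
Lighter fluid: flash point 29.7 °C ≤ 38 °C → Category FL (Flammable Liquid).
Self-accelerating decomposition temperature 33.9 °C meets the Category SR criterion (Self-Reactive), so the organic peroxide kit is Category SR.
Total Category FL: (one 0.1 fl oz container = 2.96 mL) + (two 0.1 fl oz containers = 5.92 mL) = 8.88 mL.
8.88 mL is within the road limit of 10 mL for Category FL.
Category SR quantity: 950 g.
950 g ≤ 1 kg (road limit, Category SR) — within limit.
Every hazard category is within its road limit and no segregation rule is violated.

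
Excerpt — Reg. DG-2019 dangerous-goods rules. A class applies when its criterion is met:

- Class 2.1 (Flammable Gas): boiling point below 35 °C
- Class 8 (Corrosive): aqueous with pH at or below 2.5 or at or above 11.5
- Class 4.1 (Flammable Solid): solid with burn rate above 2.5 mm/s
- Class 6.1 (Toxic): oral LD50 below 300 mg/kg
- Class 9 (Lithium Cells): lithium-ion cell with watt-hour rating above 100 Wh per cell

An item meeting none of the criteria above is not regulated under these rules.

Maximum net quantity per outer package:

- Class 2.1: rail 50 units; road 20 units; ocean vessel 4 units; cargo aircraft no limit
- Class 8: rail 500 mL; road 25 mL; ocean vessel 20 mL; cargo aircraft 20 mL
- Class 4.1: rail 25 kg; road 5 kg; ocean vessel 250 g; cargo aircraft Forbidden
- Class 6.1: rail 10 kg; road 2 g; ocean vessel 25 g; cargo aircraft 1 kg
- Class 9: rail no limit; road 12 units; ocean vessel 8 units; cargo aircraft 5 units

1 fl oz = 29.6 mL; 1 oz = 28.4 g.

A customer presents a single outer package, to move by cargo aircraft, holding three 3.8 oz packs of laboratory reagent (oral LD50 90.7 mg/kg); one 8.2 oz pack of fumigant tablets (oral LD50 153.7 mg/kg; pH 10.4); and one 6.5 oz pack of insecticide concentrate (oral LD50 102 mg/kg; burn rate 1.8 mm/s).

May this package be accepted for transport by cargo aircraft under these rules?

With oral LD50 90.7 mg/kg (< 300 mg/kg), the laboratory reagent falls in Class 6.1.
With oral LD50 153.7 mg/kg (< 300 mg/kg), the fumigant tablets fall in Class 6.1.
Insecticide concentrate: oral LD50 102 mg/kg < 300 mg/kg → Class 6.1 (Toxic).
Total Class 6.1: (three 3.8 oz packs = 323.76 g) + (one 8.2 oz pack = 232.88 g) + (one 6.5 oz pack = 184.6 g) = 741.24 g.
That is within the Class 6.1 cargo aircraft limit of 1 kg.

Yes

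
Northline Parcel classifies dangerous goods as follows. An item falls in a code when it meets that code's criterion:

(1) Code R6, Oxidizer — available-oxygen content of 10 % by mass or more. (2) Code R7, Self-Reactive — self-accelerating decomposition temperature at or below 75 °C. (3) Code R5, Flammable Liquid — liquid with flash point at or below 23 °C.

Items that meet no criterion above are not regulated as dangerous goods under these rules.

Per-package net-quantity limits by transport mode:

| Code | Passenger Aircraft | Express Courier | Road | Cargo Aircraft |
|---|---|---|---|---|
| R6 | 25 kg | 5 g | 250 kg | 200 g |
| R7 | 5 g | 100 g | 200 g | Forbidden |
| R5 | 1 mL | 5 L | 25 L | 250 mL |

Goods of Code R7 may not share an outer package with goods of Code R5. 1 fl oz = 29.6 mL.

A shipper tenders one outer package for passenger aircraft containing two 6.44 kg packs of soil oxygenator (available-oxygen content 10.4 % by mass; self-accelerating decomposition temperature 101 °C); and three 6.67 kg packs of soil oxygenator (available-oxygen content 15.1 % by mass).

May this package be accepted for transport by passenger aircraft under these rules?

Available-oxygen content 10.4 % by mass meets the Code R6 criterion (Oxidizer), so the soil oxygenator is Code R6.
Available-oxygen content 15.1 % by mass meets the Code R6 criterion (Oxidizer), so the soil oxygenator is Code R6.
Code R6 net quantity: (two 6.44 kg packs = 12.88 kg) + (three 6.67 kg packs = 20.01 kg) = 32.89 kg.
32.89 kg exceeds the passenger aircraft limit of 25 kg for Code R6.

No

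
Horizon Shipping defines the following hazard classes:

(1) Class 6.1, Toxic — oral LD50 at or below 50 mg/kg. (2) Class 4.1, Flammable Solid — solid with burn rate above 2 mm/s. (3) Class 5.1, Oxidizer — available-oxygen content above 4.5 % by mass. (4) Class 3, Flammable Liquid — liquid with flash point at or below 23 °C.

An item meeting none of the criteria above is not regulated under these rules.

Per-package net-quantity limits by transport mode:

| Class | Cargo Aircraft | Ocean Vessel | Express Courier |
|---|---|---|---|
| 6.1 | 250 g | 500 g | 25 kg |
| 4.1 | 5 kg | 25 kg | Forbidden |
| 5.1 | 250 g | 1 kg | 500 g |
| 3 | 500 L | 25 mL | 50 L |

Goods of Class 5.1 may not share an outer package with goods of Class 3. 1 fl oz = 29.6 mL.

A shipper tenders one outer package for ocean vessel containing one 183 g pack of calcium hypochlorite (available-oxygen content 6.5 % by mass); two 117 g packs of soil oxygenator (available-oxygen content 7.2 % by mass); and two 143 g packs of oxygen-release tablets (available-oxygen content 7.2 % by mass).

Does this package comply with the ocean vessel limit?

Yes

Calcium hypochlorite: available-oxygen content 6.5 % by mass > 4.5 % by mass → Class 5.1 (Oxidizer).
Available-oxygen content 7.2 % by mass meets the Class 5.1 criterion (Oxidizer), so the soil oxygenator is Class 5.1.
With available-oxygen content 7.2 % by mass (> 4.5 % by mass), the oxygen-release tablets fall in Class 5.1.
Total Class 5.1: 183 g + (two 117 g packs = 234 g) + (two 143 g packs = 286 g) = 703 g.
703 g is within the ocean vessel limit of 1 kg for Class 5.1.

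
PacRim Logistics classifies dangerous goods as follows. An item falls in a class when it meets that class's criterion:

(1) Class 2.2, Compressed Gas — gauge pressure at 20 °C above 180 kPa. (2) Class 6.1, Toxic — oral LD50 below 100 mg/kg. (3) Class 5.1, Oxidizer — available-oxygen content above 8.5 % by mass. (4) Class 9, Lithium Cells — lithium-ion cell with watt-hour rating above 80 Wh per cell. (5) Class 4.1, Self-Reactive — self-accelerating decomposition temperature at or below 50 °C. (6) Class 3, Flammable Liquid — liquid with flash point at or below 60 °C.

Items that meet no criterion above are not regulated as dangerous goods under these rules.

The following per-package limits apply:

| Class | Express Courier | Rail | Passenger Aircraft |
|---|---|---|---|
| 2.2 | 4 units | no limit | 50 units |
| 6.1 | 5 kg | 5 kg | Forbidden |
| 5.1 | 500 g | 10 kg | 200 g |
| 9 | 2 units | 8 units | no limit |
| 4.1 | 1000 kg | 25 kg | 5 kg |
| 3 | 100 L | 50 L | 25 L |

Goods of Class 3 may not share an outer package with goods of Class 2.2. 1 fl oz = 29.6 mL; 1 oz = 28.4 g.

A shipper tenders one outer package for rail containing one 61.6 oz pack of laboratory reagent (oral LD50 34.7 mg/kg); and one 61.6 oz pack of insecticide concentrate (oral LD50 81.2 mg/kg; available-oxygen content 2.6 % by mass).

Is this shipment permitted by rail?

With oral LD50 34.7 mg/kg (< 100 mg/kg), the laboratory reagent falls in Class 6.1.
Oral LD50 81.2 mg/kg meets the Class 6.1 criterion (Toxic), so the insecticide concentrate is Class 6.1.
Total Class 6.1: (one 61.6 oz pack = 1749.44 g) + (one 61.6 oz pack = 1749.44 g) = 3498.88 g.
That is within the Class 6.1 rail limit of 5 kg.

Yes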